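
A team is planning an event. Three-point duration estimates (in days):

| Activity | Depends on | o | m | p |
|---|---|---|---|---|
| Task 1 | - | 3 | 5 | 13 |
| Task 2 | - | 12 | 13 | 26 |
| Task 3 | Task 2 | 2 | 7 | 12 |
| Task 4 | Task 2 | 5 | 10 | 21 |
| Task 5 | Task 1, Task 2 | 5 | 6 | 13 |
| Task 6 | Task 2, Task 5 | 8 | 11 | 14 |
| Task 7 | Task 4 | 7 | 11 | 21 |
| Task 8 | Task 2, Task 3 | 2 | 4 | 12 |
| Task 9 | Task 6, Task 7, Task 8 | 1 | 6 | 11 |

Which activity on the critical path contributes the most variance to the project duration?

te_Task 1 = (3 + 4·5 + 13)/6 = 36/6 = 6; σ²_Task 1 = ((13−3)/6)² = 2.778
te_Task 2 = (12 + 4·13 + 26)/6 = 90/6 = 15; σ²_Task 2 = ((26−12)/6)² = 5.444
te_Task 3 = (2 + 4·7 + 12)/6 = 42/6 = 7; σ²_Task 3 = ((12−2)/6)² = 2.778
te_Task 4 = (5 + 4·10 + 21)/6 = 66/6 = 11; σ²_Task 4 = ((21−5)/6)² = 7.111
te_Task 5 = (5 + 4·6 + 13)/6 = 42/6 = 7; σ²_Task 5 = ((13−5)/6)² = 1.778
te_Task 6 = (8 + 4·11 + 14)/6 = 66/6 = 11; σ²_Task 6 = ((14−8)/6)² = 1.000
te_Task 7 = (7 + 4·11 + 21)/6 = 72/6 = 12; σ²_Task 7 = ((21−7)/6)² = 5.444
te_Task 8 = (2 + 4·4 + 12)/6 = 30/6 = 5; σ²_Task 8 = ((12−2)/6)² = 2.778
te_Task 9 = (1 + 4·6 + 11)/6 = 36/6 = 6; σ²_Task 9 = ((11−1)/6)² = 2.778

Forward pass:
ES_Task 1 = 0; EF_Task 1 = 6
ES_Task 2 = 0; EF_Task 2 = 15
ES_Task 3 = 15; EF_Task 3 = 15+7 = 22
ES_Task 4 = 15; EF_Task 4 = 15+11 = 26
ES_Task 5 = max(EF_Task 1=6, EF_Task 2=15) = 15; EF_Task 5 = 15+7 = 22
ES_Task 6 = max(EF_Task 2=15, EF_Task 5=22) = 22; EF_Task 6 = 22+11 = 33
ES_Task 7 = 26; EF_Task 7 = 26+12 = 38
ES_Task 8 = max(EF_Task 2=15, EF_Task 3=22) = 22; EF_Task 8 = 22+5 = 27
ES_Task 9 = max(EF_Task 6=33, EF_Task 7=38, EF_Task 8=27) = 38; EF_Task 9 = 38+6 = 44
Expected project duration μ = 44 days. Critical path: Task 2 → Task 4 → Task 7 → Task 9.

Variances on critical path: σ²_Task 2=5.444, σ²_Task 4=7.111, σ²_Task 7=5.444, σ²_Task 9=2.778.
Largest is σ²_Task 4 = 7.111.

Task 4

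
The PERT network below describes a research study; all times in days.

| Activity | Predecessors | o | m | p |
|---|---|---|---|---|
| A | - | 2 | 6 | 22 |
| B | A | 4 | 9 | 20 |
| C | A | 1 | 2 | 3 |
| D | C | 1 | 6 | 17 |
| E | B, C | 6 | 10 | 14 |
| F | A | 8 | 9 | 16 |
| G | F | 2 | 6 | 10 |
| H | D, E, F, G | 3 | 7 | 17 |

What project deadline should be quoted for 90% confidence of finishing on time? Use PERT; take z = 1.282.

te_A = (2 + 4·6 + 22)/6 = 48/6 = 8; σ²_A = ((22−2)/6)² = 11.111
te_B = (4 + 4·9 + 20)/6 = 60/6 = 10; σ²_B = ((20−4)/6)² = 7.111
te_C = (1 + 4·2 + 3)/6 = 12/6 = 2; σ²_C = ((3−1)/6)² = 0.111
te_D = (1 + 4·6 + 17)/6 = 42/6 = 7; σ²_D = ((17−1)/6)² = 7.111
te_E = (6 + 4·10 + 14)/6 = 60/6 = 10; σ²_E = ((14−6)/6)² = 1.778
te_F = (8 + 4·9 + 16)/6 = 60/6 = 10; σ²_F = ((16−8)/6)² = 1.778
te_G = (2 + 4·6 + 10)/6 = 36/6 = 6; σ²_G = ((10−2)/6)² = 1.778
te_H = (3 + 4·7 + 17)/6 = 48/6 = 8; σ²_H = ((17−3)/6)² = 5.444

Forward pass:
ES_A = 0; EF_A = 8
ES_B = 8; EF_B = 8+10 = 18
ES_C = 8; EF_C = 8+2 = 10
ES_D = 10; EF_D = 10+7 = 17
ES_E = max(EF_B=18, EF_C=10) = 18; EF_E = 18+10 = 28
ES_F = 8; EF_F = 8+10 = 18
ES_G = 18; EF_G = 18+6 = 24
ES_H = max(EF_D=17, EF_E=28, EF_F=18, EF_G=24) = 28; EF_H = 28+8 = 36
Expected project duration μ = 36 days. Critical path: A → B → E → H.

Variance along critical path = 11.111 + 7.111 + 1.778 + 5.444 = 25.444; σ = 5.044 days.
D = μ + z·σ = 36 + 1.282·5.044 = 42.5 days

42.5 days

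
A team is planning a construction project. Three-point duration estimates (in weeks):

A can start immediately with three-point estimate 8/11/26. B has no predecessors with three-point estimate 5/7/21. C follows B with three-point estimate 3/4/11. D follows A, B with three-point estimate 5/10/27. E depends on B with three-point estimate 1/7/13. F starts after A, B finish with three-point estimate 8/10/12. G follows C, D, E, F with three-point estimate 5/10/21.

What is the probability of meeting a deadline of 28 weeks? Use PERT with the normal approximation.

0.071

te_A = (8 + 4·11 + 26)/6 = 78/6 = 13; σ²_A = ((26−8)/6)² = 9.000
te_B = (5 + 4·7 + 21)/6 = 54/6 = 9; σ²_B = ((21−5)/6)² = 7.111
te_C = (3 + 4·4 + 11)/6 = 30/6 = 5; σ²_C = ((11−3)/6)² = 1.778
te_D = (5 + 4·10 + 27)/6 = 72/6 = 12; σ²_D = ((27−5)/6)² = 13.444
te_E = (1 + 4·7 + 13)/6 = 42/6 = 7; σ²_E = ((13−1)/6)² = 4.000
te_F = (8 + 4·10 + 12)/6 = 60/6 = 10; σ²_F = ((12−8)/6)² = 0.444
te_G = (5 + 4·10 + 21)/6 = 66/6 = 11; σ²_G = ((21−5)/6)² = 7.111

Forward pass:
ES_A = 0; EF_A = 13
ES_B = 0; EF_B = 9
ES_C = 9; EF_C = 9+5 = 14
ES_D = max(EF_A=13, EF_B=9) = 13; EF_D = 13+12 = 25
ES_E = 9; EF_E = 9+7 = 16
ES_F = max(EF_A=13, EF_B=9) = 13; EF_F = 13+10 = 23
ES_G = max(EF_C=14, EF_D=25, EF_E=16, EF_F=23) = 25; EF_G = 25+11 = 36
Expected project duration μ = 36 weeks. Critical path: A → D → G.

Variance along critical path = 9.000 + 13.444 + 7.111 = 29.556; σ = √29.556 = 5.437 weeks.
Z = (28 − 36) / 5.437 = -1.472
P(T ≤ 28) = Φ(-1.472) ≈ 0.071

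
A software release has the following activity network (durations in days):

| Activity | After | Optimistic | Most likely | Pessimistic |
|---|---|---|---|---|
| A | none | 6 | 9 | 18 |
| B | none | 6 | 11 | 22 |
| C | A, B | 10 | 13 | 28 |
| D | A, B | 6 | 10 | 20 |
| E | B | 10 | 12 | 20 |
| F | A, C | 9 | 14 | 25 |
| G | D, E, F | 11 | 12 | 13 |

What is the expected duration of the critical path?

te_A = (6 + 4·9 + 18)/6 = 60/6 = 10
te_B = (6 + 4·11 + 22)/6 = 72/6 = 12
te_C = (10 + 4·13 + 28)/6 = 90/6 = 15
te_D = (6 + 4·10 + 20)/6 = 66/6 = 11
te_E = (10 + 4·12 + 20)/6 = 78/6 = 13
te_F = (9 + 4·14 + 25)/6 = 90/6 = 15
te_G = (11 + 4·12 + 13)/6 = 72/6 = 12

Forward pass:
ES_A = 0; EF_A = 10
ES_B = 0; EF_B = 12
ES_C = max(EF_A=10, EF_B=12) = 12; EF_C = 12+15 = 27
ES_D = max(EF_A=10, EF_B=12) = 12; EF_D = 12+11 = 23
ES_E = 12; EF_E = 12+13 = 25
ES_F = max(EF_A=10, EF_C=27) = 27; EF_F = 27+15 = 42
ES_G = max(EF_D=23, EF_E=25, EF_F=42) = 42; EF_G = 42+12 = 54
Expected project duration μ = 54 days. Critical path: B → C → F → G.

54 days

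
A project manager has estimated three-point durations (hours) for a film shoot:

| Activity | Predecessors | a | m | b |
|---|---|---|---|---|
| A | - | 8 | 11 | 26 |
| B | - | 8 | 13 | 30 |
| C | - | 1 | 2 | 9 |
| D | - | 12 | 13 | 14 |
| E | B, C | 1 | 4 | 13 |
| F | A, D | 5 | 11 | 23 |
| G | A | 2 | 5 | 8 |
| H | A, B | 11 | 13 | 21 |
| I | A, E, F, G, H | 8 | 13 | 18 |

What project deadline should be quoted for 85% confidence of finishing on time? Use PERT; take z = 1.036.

te_A = (8 + 4·11 + 26)/6 = 78/6 = 13; σ²_A = ((26−8)/6)² = 9.000
te_B = (8 + 4·13 + 30)/6 = 90/6 = 15; σ²_B = ((30−8)/6)² = 13.444
te_C = (1 + 4·2 + 9)/6 = 18/6 = 3; σ²_C = ((9−1)/6)² = 1.778
te_D = (12 + 4·13 + 14)/6 = 78/6 = 13; σ²_D = ((14−12)/6)² = 0.111
te_E = (1 + 4·4 + 13)/6 = 30/6 = 5; σ²_E = ((13−1)/6)² = 4.000
te_F = (5 + 4·11 + 23)/6 = 72/6 = 12; σ²_F = ((23−5)/6)² = 9.000
te_G = (2 + 4·5 + 8)/6 = 30/6 = 5; σ²_G = ((8−2)/6)² = 1.000
te_H = (11 + 4·13 + 21)/6 = 84/6 = 14; σ²_H = ((21−11)/6)² = 2.778
te_I = (8 + 4·13 + 18)/6 = 78/6 = 13; σ²_I = ((18−8)/6)² = 2.778

Forward pass:
ES_A = 0; EF_A = 13
ES_B = 0; EF_B = 15
ES_C = 0; EF_C = 3
ES_D = 0; EF_D = 13
ES_E = max(EF_B=15, EF_C=3) = 15; EF_E = 15+5 = 20
ES_F = max(EF_A=13, EF_D=13) = 13; EF_F = 13+12 = 25
ES_G = 13; EF_G = 13+5 = 18
ES_H = max(EF_A=13, EF_B=15) = 15; EF_H = 15+14 = 29
ES_I = max(EF_A=13, EF_E=20, EF_F=25, EF_G=18, EF_H=29) = 29; EF_I = 29+13 = 42
Expected project duration μ = 42 hours. Critical path: B → H → I.

Variance along critical path = 13.444 + 2.778 + 2.778 = 19.000; σ = 4.359 hours.
D = μ + z·σ = 42 + 1.036·4.359 = 46.5 hours

46.5 hours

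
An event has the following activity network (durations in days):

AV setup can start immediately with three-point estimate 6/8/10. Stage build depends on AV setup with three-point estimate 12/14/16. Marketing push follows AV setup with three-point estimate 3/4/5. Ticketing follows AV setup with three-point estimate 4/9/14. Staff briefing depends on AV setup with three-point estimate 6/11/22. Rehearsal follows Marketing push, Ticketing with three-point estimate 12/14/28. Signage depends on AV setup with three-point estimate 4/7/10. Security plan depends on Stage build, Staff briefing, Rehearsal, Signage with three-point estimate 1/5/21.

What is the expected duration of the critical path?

te_AV setup = (6 + 4·8 + 10)/6 = 48/6 = 8
te_Stage build = (12 + 4·14 + 16)/6 = 84/6 = 14
te_Marketing push = (3 + 4·4 + 5)/6 = 24/6 = 4
te_Ticketing = (4 + 4·9 + 14)/6 = 54/6 = 9
te_Staff briefing = (6 + 4·11 + 22)/6 = 72/6 = 12
te_Rehearsal = (12 + 4·14 + 28)/6 = 96/6 = 16
te_Signage = (4 + 4·7 + 10)/6 = 42/6 = 7
te_Security plan = (1 + 4·5 + 21)/6 = 42/6 = 7

Forward pass:
ES_AV setup = 0; EF_AV setup = 8
ES_Stage build = 8; EF_Stage build = 8+14 = 22
ES_Marketing push = 8; EF_Marketing push = 8+4 = 12
ES_Ticketing = 8; EF_Ticketing = 8+9 = 17
ES_Staff briefing = 8; EF_Staff briefing = 8+12 = 20
ES_Rehearsal = max(EF_Marketing push=12, EF_Ticketing=17) = 17; EF_Rehearsal = 17+16 = 33
ES_Signage = 8; EF_Signage = 8+7 = 15
ES_Security plan = max(EF_Stage build=22, EF_Staff briefing=20, EF_Rehearsal=33, EF_Signage=15) = 33; EF_Security plan = 33+7 = 40
Expected project duration μ = 40 days. Critical path: AV setup → Ticketing → Rehearsal → Security plan.

40 days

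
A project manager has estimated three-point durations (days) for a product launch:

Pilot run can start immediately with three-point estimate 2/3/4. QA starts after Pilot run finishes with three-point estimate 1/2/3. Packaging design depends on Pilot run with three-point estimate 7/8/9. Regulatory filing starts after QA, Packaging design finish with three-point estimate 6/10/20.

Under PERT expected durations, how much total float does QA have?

6 days

te_Pilot run = (2 + 4·3 + 4)/6 = 18/6 = 3
te_QA = (1 + 4·2 + 3)/6 = 12/6 = 2
te_Packaging design = (7 + 4·8 + 9)/6 = 48/6 = 8
te_Regulatory filing = (6 + 4·10 + 20)/6 = 66/6 = 11

Forward pass:
ES_Pilot run = 0; EF_Pilot run = 3
ES_QA = 3; EF_QA = 3+2 = 5
ES_Packaging design = 3; EF_Packaging design = 3+8 = 11
ES_Regulatory filing = max(EF_QA=5, EF_Packaging design=11) = 11; EF_Regulatory filing = 11+11 = 22
Expected project duration μ = 22 days. Critical path: Pilot run → Packaging design → Regulatory filing.

Backward pass:
LF_Regulatory filing = 22; LS_Regulatory filing = 22−11 = 11
LF_Packaging design = LS_Regulatory filing = 11; LS_Packaging design = 11−8 = 3
LF_QA = LS_Regulatory filing = 11; LS_QA = 11−2 = 9
LF_Pilot run = min(LS_QA=9, LS_Packaging design=3) = 3; LS_Pilot run = 3−3 = 0
Slack_QA = LS_QA − ES_QA = 9 − 3 = 6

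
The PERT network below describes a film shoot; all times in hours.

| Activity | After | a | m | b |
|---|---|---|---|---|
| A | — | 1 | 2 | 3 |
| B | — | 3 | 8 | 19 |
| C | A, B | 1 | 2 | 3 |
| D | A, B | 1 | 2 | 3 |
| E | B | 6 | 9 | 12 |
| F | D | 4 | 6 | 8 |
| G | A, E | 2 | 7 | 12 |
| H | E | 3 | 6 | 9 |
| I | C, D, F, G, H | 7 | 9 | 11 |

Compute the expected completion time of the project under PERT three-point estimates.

34 hours

te_A = (1 + 4·2 + 3)/6 = 12/6 = 2
te_B = (3 + 4·8 + 19)/6 = 54/6 = 9
te_C = (1 + 4·2 + 3)/6 = 12/6 = 2
te_D = (1 + 4·2 + 3)/6 = 12/6 = 2
te_E = (6 + 4·9 + 12)/6 = 54/6 = 9
te_F = (4 + 4·6 + 8)/6 = 36/6 = 6
te_G = (2 + 4·7 + 12)/6 = 42/6 = 7
te_H = (3 + 4·6 + 9)/6 = 36/6 = 6
te_I = (7 + 4·9 + 11)/6 = 54/6 = 9

Forward pass:
ES_A = 0; EF_A = 2
ES_B = 0; EF_B = 9
ES_C = max(EF_A=2, EF_B=9) = 9; EF_C = 9+2 = 11
ES_D = max(EF_A=2, EF_B=9) = 9; EF_D = 9+2 = 11
ES_E = 9; EF_E = 9+9 = 18
ES_F = 11; EF_F = 11+6 = 17
ES_G = max(EF_A=2, EF_E=18) = 18; EF_G = 18+7 = 25
ES_H = 18; EF_H = 18+6 = 24
ES_I = max(EF_C=11, EF_D=11, EF_F=17, EF_G=25, EF_H=24) = 25; EF_I = 25+9 = 34
Expected project duration μ = 34 hours. Critical path: B → E → G → I.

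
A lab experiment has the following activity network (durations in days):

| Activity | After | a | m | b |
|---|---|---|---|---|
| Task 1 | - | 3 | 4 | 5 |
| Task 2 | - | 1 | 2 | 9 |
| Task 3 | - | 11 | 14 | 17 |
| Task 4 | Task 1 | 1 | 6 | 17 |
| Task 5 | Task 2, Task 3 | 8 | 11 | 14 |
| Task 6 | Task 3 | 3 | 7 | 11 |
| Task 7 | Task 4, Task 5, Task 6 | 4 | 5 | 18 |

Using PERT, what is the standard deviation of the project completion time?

te_Task 1 = (3 + 4·4 + 5)/6 = 24/6 = 4; σ²_Task 1 = ((5−3)/6)² = 0.111
te_Task 2 = (1 + 4·2 + 9)/6 = 18/6 = 3; σ²_Task 2 = ((9−1)/6)² = 1.778
te_Task 3 = (11 + 4·14 + 17)/6 = 84/6 = 14; σ²_Task 3 = ((17−11)/6)² = 1.000
te_Task 4 = (1 + 4·6 + 17)/6 = 42/6 = 7; σ²_Task 4 = ((17−1)/6)² = 7.111
te_Task 5 = (8 + 4·11 + 14)/6 = 66/6 = 11; σ²_Task 5 = ((14−8)/6)² = 1.000
te_Task 6 = (3 + 4·7 + 11)/6 = 42/6 = 7; σ²_Task 6 = ((11−3)/6)² = 1.778
te_Task 7 = (4 + 4·5 + 18)/6 = 42/6 = 7; σ²_Task 7 = ((18−4)/6)² = 5.444

Forward pass:
ES_Task 1 = 0; EF_Task 1 = 4
ES_Task 2 = 0; EF_Task 2 = 3
ES_Task 3 = 0; EF_Task 3 = 14
ES_Task 4 = 4; EF_Task 4 = 4+7 = 11
ES_Task 5 = max(EF_Task 2=3, EF_Task 3=14) = 14; EF_Task 5 = 14+11 = 25
ES_Task 6 = 14; EF_Task 6 = 14+7 = 21
ES_Task 7 = max(EF_Task 4=11, EF_Task 5=25, EF_Task 6=21) = 25; EF_Task 7 = 25+7 = 32
Expected project duration μ = 32 days. Critical path: Task 3 → Task 5 → Task 7.

Variance along critical path = 1.000 + 1.000 + 5.444 = 7.444
σ = √7.444 = 2.728 days

2.73 days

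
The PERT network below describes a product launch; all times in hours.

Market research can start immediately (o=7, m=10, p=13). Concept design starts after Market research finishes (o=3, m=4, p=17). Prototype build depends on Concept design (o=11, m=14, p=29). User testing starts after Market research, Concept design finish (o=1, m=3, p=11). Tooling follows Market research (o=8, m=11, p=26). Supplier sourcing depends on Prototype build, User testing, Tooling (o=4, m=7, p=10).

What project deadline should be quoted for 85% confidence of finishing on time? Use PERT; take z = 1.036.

43.2 hours

te_Market research = (7 + 4·10 + 13)/6 = 60/6 = 10; σ²_Market research = ((13−7)/6)² = 1.000
te_Concept design = (3 + 4·4 + 17)/6 = 36/6 = 6; σ²_Concept design = ((17−3)/6)² = 5.444
te_Prototype build = (11 + 4·14 + 29)/6 = 96/6 = 16; σ²_Prototype build = ((29−11)/6)² = 9.000
te_User testing = (1 + 4·3 + 11)/6 = 24/6 = 4; σ²_User testing = ((11−1)/6)² = 2.778
te_Tooling = (8 + 4·11 + 26)/6 = 78/6 = 13; σ²_Tooling = ((26−8)/6)² = 9.000
te_Supplier sourcing = (4 + 4·7 + 10)/6 = 42/6 = 7; σ²_Supplier sourcing = ((10−4)/6)² = 1.000

Forward pass:
ES_Market research = 0; EF_Market research = 10
ES_Concept design = 10; EF_Concept design = 10+6 = 16
ES_Prototype build = 16; EF_Prototype build = 16+16 = 32
ES_User testing = max(EF_Market research=10, EF_Concept design=16) = 16; EF_User testing = 16+4 = 20
ES_Tooling = 10; EF_Tooling = 10+13 = 23
ES_Supplier sourcing = max(EF_Prototype build=32, EF_User testing=20, EF_Tooling=23) = 32; EF_Supplier sourcing = 32+7 = 39
Expected project duration μ = 39 hours. Critical path: Market research → Concept design → Prototype build → Supplier sourcing.

Variance along critical path = 1.000 + 5.444 + 9.000 + 1.000 = 16.444; σ = 4.055 hours.
D = μ + z·σ = 39 + 1.036·4.055 = 43.2 hours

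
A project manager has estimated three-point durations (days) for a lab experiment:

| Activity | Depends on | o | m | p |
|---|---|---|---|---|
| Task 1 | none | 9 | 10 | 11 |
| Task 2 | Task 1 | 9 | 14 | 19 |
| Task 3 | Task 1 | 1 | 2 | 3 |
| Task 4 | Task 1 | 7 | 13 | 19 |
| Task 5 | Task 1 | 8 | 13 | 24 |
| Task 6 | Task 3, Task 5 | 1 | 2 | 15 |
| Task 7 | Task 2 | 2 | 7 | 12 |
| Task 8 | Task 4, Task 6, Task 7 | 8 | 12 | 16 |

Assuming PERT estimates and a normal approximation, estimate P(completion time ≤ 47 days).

te_Task 1 = (9 + 4·10 + 11)/6 = 60/6 = 10; σ²_Task 1 = ((11−9)/6)² = 0.111
te_Task 2 = (9 + 4·14 + 19)/6 = 84/6 = 14; σ²_Task 2 = ((19−9)/6)² = 2.778
te_Task 3 = (1 + 4·2 + 3)/6 = 12/6 = 2; σ²_Task 3 = ((3−1)/6)² = 0.111
te_Task 4 = (7 + 4·13 + 19)/6 = 78/6 = 13; σ²_Task 4 = ((19−7)/6)² = 4.000
te_Task 5 = (8 + 4·13 + 24)/6 = 84/6 = 14; σ²_Task 5 = ((24−8)/6)² = 7.111
te_Task 6 = (1 + 4·2 + 15)/6 = 24/6 = 4; σ²_Task 6 = ((15−1)/6)² = 5.444
te_Task 7 = (2 + 4·7 + 12)/6 = 42/6 = 7; σ²_Task 7 = ((12−2)/6)² = 2.778
te_Task 8 = (8 + 4·12 + 16)/6 = 72/6 = 12; σ²_Task 8 = ((16−8)/6)² = 1.778

Forward pass:
ES_Task 1 = 0; EF_Task 1 = 10
ES_Task 2 = 10; EF_Task 2 = 10+14 = 24
ES_Task 3 = 10; EF_Task 3 = 10+2 = 12
ES_Task 4 = 10; EF_Task 4 = 10+13 = 23
ES_Task 5 = 10; EF_Task 5 = 10+14 = 24
ES_Task 6 = max(EF_Task 3=12, EF_Task 5=24) = 24; EF_Task 6 = 24+4 = 28
ES_Task 7 = 24; EF_Task 7 = 24+7 = 31
ES_Task 8 = max(EF_Task 4=23, EF_Task 6=28, EF_Task 7=31) = 31; EF_Task 8 = 31+12 = 43
Expected project duration μ = 43 days. Critical path: Task 1 → Task 2 → Task 7 → Task 8.

Variance along critical path = 0.111 + 2.778 + 2.778 + 1.778 = 7.444; σ = √7.444 = 2.728 days.
Z = (47 − 43) / 2.728 = 1.466
P(T ≤ 47) = Φ(1.466) ≈ 0.929

0.929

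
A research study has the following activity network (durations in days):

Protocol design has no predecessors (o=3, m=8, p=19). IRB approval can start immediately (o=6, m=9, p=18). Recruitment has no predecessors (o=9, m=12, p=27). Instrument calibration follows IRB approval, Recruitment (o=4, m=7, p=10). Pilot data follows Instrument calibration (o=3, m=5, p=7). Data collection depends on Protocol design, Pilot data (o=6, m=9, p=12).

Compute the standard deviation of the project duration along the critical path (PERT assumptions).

te_Protocol design = (3 + 4·8 + 19)/6 = 54/6 = 9; σ²_Protocol design = ((19−3)/6)² = 7.111
te_IRB approval = (6 + 4·9 + 18)/6 = 60/6 = 10; σ²_IRB approval = ((18−6)/6)² = 4.000
te_Recruitment = (9 + 4·12 + 27)/6 = 84/6 = 14; σ²_Recruitment = ((27−9)/6)² = 9.000
te_Instrument calibration = (4 + 4·7 + 10)/6 = 42/6 = 7; σ²_Instrument calibration = ((10−4)/6)² = 1.000
te_Pilot data = (3 + 4·5 + 7)/6 = 30/6 = 5; σ²_Pilot data = ((7−3)/6)² = 0.444
te_Data collection = (6 + 4·9 + 12)/6 = 54/6 = 9; σ²_Data collection = ((12−6)/6)² = 1.000

Forward pass:
ES_Protocol design = 0; EF_Protocol design = 9
ES_IRB approval = 0; EF_IRB approval = 10
ES_Recruitment = 0; EF_Recruitment = 14
ES_Instrument calibration = max(EF_IRB approval=10, EF_Recruitment=14) = 14; EF_Instrument calibration = 14+7 = 21
ES_Pilot data = 21; EF_Pilot data = 21+5 = 26
ES_Data collection = max(EF_Protocol design=9, EF_Pilot data=26) = 26; EF_Data collection = 26+9 = 35
Expected project duration μ = 35 days. Critical path: Recruitment → Instrument calibration → Pilot data → Data collection.

Variance along critical path = 9.000 + 1.000 + 0.444 + 1.000 = 11.444
σ = √11.444 = 3.383 days

3.38 days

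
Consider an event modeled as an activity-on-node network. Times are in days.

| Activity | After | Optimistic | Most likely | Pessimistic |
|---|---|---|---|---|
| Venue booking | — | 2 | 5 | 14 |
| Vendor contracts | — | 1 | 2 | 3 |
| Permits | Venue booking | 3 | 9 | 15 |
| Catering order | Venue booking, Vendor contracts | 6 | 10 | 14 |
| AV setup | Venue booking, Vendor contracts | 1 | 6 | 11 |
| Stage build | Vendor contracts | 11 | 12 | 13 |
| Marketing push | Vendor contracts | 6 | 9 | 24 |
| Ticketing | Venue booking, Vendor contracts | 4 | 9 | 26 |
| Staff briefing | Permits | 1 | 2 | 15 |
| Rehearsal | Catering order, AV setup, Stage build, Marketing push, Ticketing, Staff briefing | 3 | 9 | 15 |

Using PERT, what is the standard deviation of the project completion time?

te_Venue booking = (2 + 4·5 + 14)/6 = 36/6 = 6; σ²_Venue booking = ((14−2)/6)² = 4.000
te_Vendor contracts = (1 + 4·2 + 3)/6 = 12/6 = 2; σ²_Vendor contracts = ((3−1)/6)² = 0.111
te_Permits = (3 + 4·9 + 15)/6 = 54/6 = 9; σ²_Permits = ((15−3)/6)² = 4.000
te_Catering order = (6 + 4·10 + 14)/6 = 60/6 = 10; σ²_Catering order = ((14−6)/6)² = 1.778
te_AV setup = (1 + 4·6 + 11)/6 = 36/6 = 6; σ²_AV setup = ((11−1)/6)² = 2.778
te_Stage build = (11 + 4·12 + 13)/6 = 72/6 = 12; σ²_Stage build = ((13−11)/6)² = 0.111
te_Marketing push = (6 + 4·9 + 24)/6 = 66/6 = 11; σ²_Marketing push = ((24−6)/6)² = 9.000
te_Ticketing = (4 + 4·9 + 26)/6 = 66/6 = 11; σ²_Ticketing = ((26−4)/6)² = 13.444
te_Staff briefing = (1 + 4·2 + 15)/6 = 24/6 = 4; σ²_Staff briefing = ((15−1)/6)² = 5.444
te_Rehearsal = (3 + 4·9 + 15)/6 = 54/6 = 9; σ²_Rehearsal = ((15−3)/6)² = 4.000

Forward pass:
ES_Venue booking = 0; EF_Venue booking = 6
ES_Vendor contracts = 0; EF_Vendor contracts = 2
ES_Permits = 6; EF_Permits = 6+9 = 15
ES_Catering order = max(EF_Venue booking=6, EF_Vendor contracts=2) = 6; EF_Catering order = 6+10 = 16
ES_AV setup = max(EF_Venue booking=6, EF_Vendor contracts=2) = 6; EF_AV setup = 6+6 = 12
ES_Stage build = 2; EF_Stage build = 2+12 = 14
ES_Marketing push = 2; EF_Marketing push = 2+11 = 13
ES_Ticketing = max(EF_Venue booking=6, EF_Vendor contracts=2) = 6; EF_Ticketing = 6+11 = 17
ES_Staff briefing = 15; EF_Staff briefing = 15+4 = 19
ES_Rehearsal = max(EF_Catering order=16, EF_AV setup=12, EF_Stage build=14, EF_Marketing push=13, EF_Ticketing=17, EF_Staff briefing=19) = 19; EF_Rehearsal = 19+9 = 28
Expected project duration μ = 28 days. Critical path: Venue booking → Permits → Staff briefing → Rehearsal.

Variance along critical path = 4.000 + 4.000 + 5.444 + 4.000 = 17.444
σ = √17.444 = 4.177 days

4.18 days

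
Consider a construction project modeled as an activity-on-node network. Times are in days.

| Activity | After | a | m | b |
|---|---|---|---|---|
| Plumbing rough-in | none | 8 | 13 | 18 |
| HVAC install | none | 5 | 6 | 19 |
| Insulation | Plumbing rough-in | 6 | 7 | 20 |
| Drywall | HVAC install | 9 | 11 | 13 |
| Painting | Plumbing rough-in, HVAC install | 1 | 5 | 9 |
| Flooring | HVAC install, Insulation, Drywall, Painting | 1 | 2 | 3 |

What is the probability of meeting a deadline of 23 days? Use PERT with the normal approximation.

te_Plumbing rough-in = (8 + 4·13 + 18)/6 = 78/6 = 13; σ²_Plumbing rough-in = ((18−8)/6)² = 2.778
te_HVAC install = (5 + 4·6 + 19)/6 = 48/6 = 8; σ²_HVAC install = ((19−5)/6)² = 5.444
te_Insulation = (6 + 4·7 + 20)/6 = 54/6 = 9; σ²_Insulation = ((20−6)/6)² = 5.444
te_Drywall = (9 + 4·11 + 13)/6 = 66/6 = 11; σ²_Drywall = ((13−9)/6)² = 0.444
te_Painting = (1 + 4·5 + 9)/6 = 30/6 = 5; σ²_Painting = ((9−1)/6)² = 1.778
te_Flooring = (1 + 4·2 + 3)/6 = 12/6 = 2; σ²_Flooring = ((3−1)/6)² = 0.111

Forward pass:
ES_Plumbing rough-in = 0; EF_Plumbing rough-in = 13
ES_HVAC install = 0; EF_HVAC install = 8
ES_Insulation = 13; EF_Insulation = 13+9 = 22
ES_Drywall = 8; EF_Drywall = 8+11 = 19
ES_Painting = max(EF_Plumbing rough-in=13, EF_HVAC install=8) = 13; EF_Painting = 13+5 = 18
ES_Flooring = max(EF_HVAC install=8, EF_Insulation=22, EF_Drywall=19, EF_Painting=18) = 22; EF_Flooring = 22+2 = 24
Expected project duration μ = 24 days. Critical path: Plumbing rough-in → Insulation → Flooring.

Variance along critical path = 2.778 + 5.444 + 0.111 = 8.333; σ = √8.333 = 2.887 days.
Z = (23 − 24) / 2.887 = -0.346
P(T ≤ 23) = Φ(-0.346) ≈ 0.365

0.365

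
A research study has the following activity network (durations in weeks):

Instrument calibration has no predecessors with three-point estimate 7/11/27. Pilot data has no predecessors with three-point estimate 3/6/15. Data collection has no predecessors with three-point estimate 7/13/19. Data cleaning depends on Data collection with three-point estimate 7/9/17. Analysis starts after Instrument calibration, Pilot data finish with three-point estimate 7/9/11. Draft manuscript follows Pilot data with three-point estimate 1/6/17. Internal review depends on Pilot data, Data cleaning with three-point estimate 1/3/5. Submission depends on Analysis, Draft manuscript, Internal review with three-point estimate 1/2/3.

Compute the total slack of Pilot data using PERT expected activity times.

te_Instrument calibration = (7 + 4·11 + 27)/6 = 78/6 = 13
te_Pilot data = (3 + 4·6 + 15)/6 = 42/6 = 7
te_Data collection = (7 + 4·13 + 19)/6 = 78/6 = 13
te_Data cleaning = (7 + 4·9 + 17)/6 = 60/6 = 10
te_Analysis = (7 + 4·9 + 11)/6 = 54/6 = 9
te_Draft manuscript = (1 + 4·6 + 17)/6 = 42/6 = 7
te_Internal review = (1 + 4·3 + 5)/6 = 18/6 = 3
te_Submission = (1 + 4·2 + 3)/6 = 12/6 = 2

Forward pass:
ES_Instrument calibration = 0; EF_Instrument calibration = 13
ES_Pilot data = 0; EF_Pilot data = 7
ES_Data collection = 0; EF_Data collection = 13
ES_Data cleaning = 13; EF_Data cleaning = 13+10 = 23
ES_Analysis = max(EF_Instrument calibration=13, EF_Pilot data=7) = 13; EF_Analysis = 13+9 = 22
ES_Draft manuscript = 7; EF_Draft manuscript = 7+7 = 14
ES_Internal review = max(EF_Pilot data=7, EF_Data cleaning=23) = 23; EF_Internal review = 23+3 = 26
ES_Submission = max(EF_Analysis=22, EF_Draft manuscript=14, EF_Internal review=26) = 26; EF_Submission = 26+2 = 28
Expected project duration μ = 28 weeks. Critical path: Data collection → Data cleaning → Internal review → Submission.

Backward pass:
LF_Submission = 28; LS_Submission = 28−2 = 26
LF_Internal review = LS_Submission = 26; LS_Internal review = 26−3 = 23
LF_Draft manuscript = LS_Submission = 26; LS_Draft manuscript = 26−7 = 19
LF_Analysis = LS_Submission = 26; LS_Analysis = 26−9 = 17
LF_Data cleaning = LS_Internal review = 23; LS_Data cleaning = 23−10 = 13
LF_Data collection = LS_Data cleaning = 13; LS_Data collection = 13−13 = 0
LF_Pilot data = min(LS_Analysis=17, LS_Draft manuscript=19, LS_Internal review=23) = 17; LS_Pilot data = 17−7 = 10
LF_Instrument calibration = LS_Analysis = 17; LS_Instrument calibration = 17−13 = 4
Slack_Pilot data = LS_Pilot data − ES_Pilot data = 10 − 0 = 10

10 weeks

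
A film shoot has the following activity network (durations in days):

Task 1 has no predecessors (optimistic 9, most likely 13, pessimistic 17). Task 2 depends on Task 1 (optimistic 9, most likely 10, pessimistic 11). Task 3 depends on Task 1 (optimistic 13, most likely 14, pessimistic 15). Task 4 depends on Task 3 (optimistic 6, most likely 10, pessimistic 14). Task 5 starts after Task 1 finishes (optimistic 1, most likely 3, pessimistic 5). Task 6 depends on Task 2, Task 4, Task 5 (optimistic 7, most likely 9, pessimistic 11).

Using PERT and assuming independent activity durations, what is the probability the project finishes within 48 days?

te_Task 1 = (9 + 4·13 + 17)/6 = 78/6 = 13; σ²_Task 1 = ((17−9)/6)² = 1.778
te_Task 2 = (9 + 4·10 + 11)/6 = 60/6 = 10; σ²_Task 2 = ((11−9)/6)² = 0.111
te_Task 3 = (13 + 4·14 + 15)/6 = 84/6 = 14; σ²_Task 3 = ((15−13)/6)² = 0.111
te_Task 4 = (6 + 4·10 + 14)/6 = 60/6 = 10; σ²_Task 4 = ((14−6)/6)² = 1.778
te_Task 5 = (1 + 4·3 + 5)/6 = 18/6 = 3; σ²_Task 5 = ((5−1)/6)² = 0.444
te_Task 6 = (7 + 4·9 + 11)/6 = 54/6 = 9; σ²_Task 6 = ((11−7)/6)² = 0.444

Forward pass:
ES_Task 1 = 0; EF_Task 1 = 13
ES_Task 2 = 13; EF_Task 2 = 13+10 = 23
ES_Task 3 = 13; EF_Task 3 = 13+14 = 27
ES_Task 4 = 27; EF_Task 4 = 27+10 = 37
ES_Task 5 = 13; EF_Task 5 = 13+3 = 16
ES_Task 6 = max(EF_Task 2=23, EF_Task 4=37, EF_Task 5=16) = 37; EF_Task 6 = 37+9 = 46
Expected project duration μ = 46 days. Critical path: Task 1 → Task 3 → Task 4 → Task 6.

Variance along critical path = 1.778 + 0.111 + 1.778 + 0.444 = 4.111; σ = √4.111 = 2.028 days.
Z = (48 − 46) / 2.028 = 0.986
P(T ≤ 48) = Φ(0.986) ≈ 0.838

0.838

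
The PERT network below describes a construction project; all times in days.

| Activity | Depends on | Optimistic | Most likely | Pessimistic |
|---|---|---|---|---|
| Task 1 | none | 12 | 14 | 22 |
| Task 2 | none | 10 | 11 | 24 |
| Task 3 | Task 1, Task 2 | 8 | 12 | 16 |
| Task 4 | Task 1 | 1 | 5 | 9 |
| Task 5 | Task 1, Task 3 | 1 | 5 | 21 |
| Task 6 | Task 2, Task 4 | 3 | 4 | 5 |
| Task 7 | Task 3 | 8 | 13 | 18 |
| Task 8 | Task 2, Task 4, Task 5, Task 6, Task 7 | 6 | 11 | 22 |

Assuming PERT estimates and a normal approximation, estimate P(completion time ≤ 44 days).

0.018

te_Task 1 = (12 + 4·14 + 22)/6 = 90/6 = 15; σ²_Task 1 = ((22−12)/6)² = 2.778
te_Task 2 = (10 + 4·11 + 24)/6 = 78/6 = 13; σ²_Task 2 = ((24−10)/6)² = 5.444
te_Task 3 = (8 + 4·12 + 16)/6 = 72/6 = 12; σ²_Task 3 = ((16−8)/6)² = 1.778
te_Task 4 = (1 + 4·5 + 9)/6 = 30/6 = 5; σ²_Task 4 = ((9−1)/6)² = 1.778
te_Task 5 = (1 + 4·5 + 21)/6 = 42/6 = 7; σ²_Task 5 = ((21−1)/6)² = 11.111
te_Task 6 = (3 + 4·4 + 5)/6 = 24/6 = 4; σ²_Task 6 = ((5−3)/6)² = 0.111
te_Task 7 = (8 + 4·13 + 18)/6 = 78/6 = 13; σ²_Task 7 = ((18−8)/6)² = 2.778
te_Task 8 = (6 + 4·11 + 22)/6 = 72/6 = 12; σ²_Task 8 = ((22−6)/6)² = 7.111

Forward pass:
ES_Task 1 = 0; EF_Task 1 = 15
ES_Task 2 = 0; EF_Task 2 = 13
ES_Task 3 = max(EF_Task 1=15, EF_Task 2=13) = 15; EF_Task 3 = 15+12 = 27
ES_Task 4 = 15; EF_Task 4 = 15+5 = 20
ES_Task 5 = max(EF_Task 1=15, EF_Task 3=27) = 27; EF_Task 5 = 27+7 = 34
ES_Task 6 = max(EF_Task 2=13, EF_Task 4=20) = 20; EF_Task 6 = 20+4 = 24
ES_Task 7 = 27; EF_Task 7 = 27+13 = 40
ES_Task 8 = max(EF_Task 2=13, EF_Task 4=20, EF_Task 5=34, EF_Task 6=24, EF_Task 7=40) = 40; EF_Task 8 = 40+12 = 52
Expected project duration μ = 52 days. Critical path: Task 1 → Task 3 → Task 7 → Task 8.

Variance along critical path = 2.778 + 1.778 + 2.778 + 7.111 = 14.444; σ = √14.444 = 3.801 days.
Z = (44 − 52) / 3.801 = -2.105
P(T ≤ 44) = Φ(-2.105) ≈ 0.018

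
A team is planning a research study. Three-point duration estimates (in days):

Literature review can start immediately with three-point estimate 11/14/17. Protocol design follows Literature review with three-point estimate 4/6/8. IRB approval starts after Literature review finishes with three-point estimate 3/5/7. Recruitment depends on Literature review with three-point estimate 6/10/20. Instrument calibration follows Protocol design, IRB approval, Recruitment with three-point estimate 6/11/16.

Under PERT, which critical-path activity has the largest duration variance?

Recruitment

te_Literature review = (11 + 4·14 + 17)/6 = 84/6 = 14; σ²_Literature review = ((17−11)/6)² = 1.000
te_Protocol design = (4 + 4·6 + 8)/6 = 36/6 = 6; σ²_Protocol design = ((8−4)/6)² = 0.444
te_IRB approval = (3 + 4·5 + 7)/6 = 30/6 = 5; σ²_IRB approval = ((7−3)/6)² = 0.444
te_Recruitment = (6 + 4·10 + 20)/6 = 66/6 = 11; σ²_Recruitment = ((20−6)/6)² = 5.444
te_Instrument calibration = (6 + 4·11 + 16)/6 = 66/6 = 11; σ²_Instrument calibration = ((16−6)/6)² = 2.778

Forward pass:
ES_Literature review = 0; EF_Literature review = 14
ES_Protocol design = 14; EF_Protocol design = 14+6 = 20
ES_IRB approval = 14; EF_IRB approval = 14+5 = 19
ES_Recruitment = 14; EF_Recruitment = 14+11 = 25
ES_Instrument calibration = max(EF_Protocol design=20, EF_IRB approval=19, EF_Recruitment=25) = 25; EF_Instrument calibration = 25+11 = 36
Expected project duration μ = 36 days. Critical path: Literature review → Recruitment → Instrument calibration.

Variances on critical path: σ²_Literature review=1.000, σ²_Recruitment=5.444, σ²_Instrument calibration=2.778.
Largest is σ²_Recruitment = 5.444.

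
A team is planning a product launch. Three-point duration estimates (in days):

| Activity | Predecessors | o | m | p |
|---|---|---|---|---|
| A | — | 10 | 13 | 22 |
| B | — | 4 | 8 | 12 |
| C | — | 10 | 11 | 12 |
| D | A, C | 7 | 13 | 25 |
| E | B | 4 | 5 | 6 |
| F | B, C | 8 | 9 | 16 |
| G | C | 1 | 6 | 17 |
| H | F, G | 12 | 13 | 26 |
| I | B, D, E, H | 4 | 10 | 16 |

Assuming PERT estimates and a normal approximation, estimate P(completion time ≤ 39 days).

0.019

te_A = (10 + 4·13 + 22)/6 = 84/6 = 14; σ²_A = ((22−10)/6)² = 4.000
te_B = (4 + 4·8 + 12)/6 = 48/6 = 8; σ²_B = ((12−4)/6)² = 1.778
te_C = (10 + 4·11 + 12)/6 = 66/6 = 11; σ²_C = ((12−10)/6)² = 0.111
te_D = (7 + 4·13 + 25)/6 = 84/6 = 14; σ²_D = ((25−7)/6)² = 9.000
te_E = (4 + 4·5 + 6)/6 = 30/6 = 5; σ²_E = ((6−4)/6)² = 0.111
te_F = (8 + 4·9 + 16)/6 = 60/6 = 10; σ²_F = ((16−8)/6)² = 1.778
te_G = (1 + 4·6 + 17)/6 = 42/6 = 7; σ²_G = ((17−1)/6)² = 7.111
te_H = (12 + 4·13 + 26)/6 = 90/6 = 15; σ²_H = ((26−12)/6)² = 5.444
te_I = (4 + 4·10 + 16)/6 = 60/6 = 10; σ²_I = ((16−4)/6)² = 4.000

Forward pass:
ES_A = 0; EF_A = 14
ES_B = 0; EF_B = 8
ES_C = 0; EF_C = 11
ES_D = max(EF_A=14, EF_C=11) = 14; EF_D = 14+14 = 28
ES_E = 8; EF_E = 8+5 = 13
ES_F = max(EF_B=8, EF_C=11) = 11; EF_F = 11+10 = 21
ES_G = 11; EF_G = 11+7 = 18
ES_H = max(EF_F=21, EF_G=18) = 21; EF_H = 21+15 = 36
ES_I = max(EF_B=8, EF_D=28, EF_E=13, EF_H=36) = 36; EF_I = 36+10 = 46
Expected project duration μ = 46 days. Critical path: C → F → H → I.

Variance along critical path = 0.111 + 1.778 + 5.444 + 4.000 = 11.333; σ = √11.333 = 3.367 days.
Z = (39 − 46) / 3.367 = -2.079
P(T ≤ 39) = Φ(-2.079) ≈ 0.019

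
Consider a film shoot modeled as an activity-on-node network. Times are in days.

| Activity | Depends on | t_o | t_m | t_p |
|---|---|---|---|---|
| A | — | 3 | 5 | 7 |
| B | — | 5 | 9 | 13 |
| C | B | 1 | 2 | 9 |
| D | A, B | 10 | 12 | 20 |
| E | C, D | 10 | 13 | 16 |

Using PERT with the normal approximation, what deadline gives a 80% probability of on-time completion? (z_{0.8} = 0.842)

37.0 days

te_A = (3 + 4·5 + 7)/6 = 30/6 = 5; σ²_A = ((7−3)/6)² = 0.444
te_B = (5 + 4·9 + 13)/6 = 54/6 = 9; σ²_B = ((13−5)/6)² = 1.778
te_C = (1 + 4·2 + 9)/6 = 18/6 = 3; σ²_C = ((9−1)/6)² = 1.778
te_D = (10 + 4·12 + 20)/6 = 78/6 = 13; σ²_D = ((20−10)/6)² = 2.778
te_E = (10 + 4·13 + 16)/6 = 78/6 = 13; σ²_E = ((16−10)/6)² = 1.000

Forward pass:
ES_A = 0; EF_A = 5
ES_B = 0; EF_B = 9
ES_C = 9; EF_C = 9+3 = 12
ES_D = max(EF_A=5, EF_B=9) = 9; EF_D = 9+13 = 22
ES_E = max(EF_C=12, EF_D=22) = 22; EF_E = 22+13 = 35
Expected project duration μ = 35 days. Critical path: B → D → E.

Variance along critical path = 1.778 + 2.778 + 1.000 = 5.556; σ = 2.357 days.
D = μ + z·σ = 35 + 0.842·2.357 = 37.0 days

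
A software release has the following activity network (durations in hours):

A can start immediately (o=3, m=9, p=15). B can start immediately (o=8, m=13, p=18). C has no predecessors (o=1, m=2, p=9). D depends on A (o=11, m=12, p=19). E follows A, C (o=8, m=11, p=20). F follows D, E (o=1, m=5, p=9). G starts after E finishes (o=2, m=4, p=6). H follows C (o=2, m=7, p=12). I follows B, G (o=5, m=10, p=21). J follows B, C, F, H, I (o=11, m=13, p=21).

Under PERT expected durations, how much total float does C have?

te_A = (3 + 4·9 + 15)/6 = 54/6 = 9
te_B = (8 + 4·13 + 18)/6 = 78/6 = 13
te_C = (1 + 4·2 + 9)/6 = 18/6 = 3
te_D = (11 + 4·12 + 19)/6 = 78/6 = 13
te_E = (8 + 4·11 + 20)/6 = 72/6 = 12
te_F = (1 + 4·5 + 9)/6 = 30/6 = 5
te_G = (2 + 4·4 + 6)/6 = 24/6 = 4
te_H = (2 + 4·7 + 12)/6 = 42/6 = 7
te_I = (5 + 4·10 + 21)/6 = 66/6 = 11
te_J = (11 + 4·13 + 21)/6 = 84/6 = 14

Forward pass:
ES_A = 0; EF_A = 9
ES_B = 0; EF_B = 13
ES_C = 0; EF_C = 3
ES_D = 9; EF_D = 9+13 = 22
ES_E = max(EF_A=9, EF_C=3) = 9; EF_E = 9+12 = 21
ES_F = max(EF_D=22, EF_E=21) = 22; EF_F = 22+5 = 27
ES_G = 21; EF_G = 21+4 = 25
ES_H = 3; EF_H = 3+7 = 10
ES_I = max(EF_B=13, EF_G=25) = 25; EF_I = 25+11 = 36
ES_J = max(EF_B=13, EF_C=3, EF_F=27, EF_H=10, EF_I=36) = 36; EF_J = 36+14 = 50
Expected project duration μ = 50 hours. Critical path: A → E → G → I → J.

Backward pass:
LF_J = 50; LS_J = 50−14 = 36
LF_I = LS_J = 36; LS_I = 36−11 = 25
LF_H = LS_J = 36; LS_H = 36−7 = 29
LF_G = LS_I = 25; LS_G = 25−4 = 21
LF_F = LS_J = 36; LS_F = 36−5 = 31
LF_E = min(LS_F=31, LS_G=21) = 21; LS_E = 21−12 = 9
LF_D = LS_F = 31; LS_D = 31−13 = 18
LF_C = min(LS_E=9, LS_H=29, LS_J=36) = 9; LS_C = 9−3 = 6
LF_B = min(LS_I=25, LS_J=36) = 25; LS_B = 25−13 = 12
LF_A = min(LS_D=18, LS_E=9) = 9; LS_A = 9−9 = 0
Slack_C = LS_C − ES_C = 6 − 0 = 6

6 hours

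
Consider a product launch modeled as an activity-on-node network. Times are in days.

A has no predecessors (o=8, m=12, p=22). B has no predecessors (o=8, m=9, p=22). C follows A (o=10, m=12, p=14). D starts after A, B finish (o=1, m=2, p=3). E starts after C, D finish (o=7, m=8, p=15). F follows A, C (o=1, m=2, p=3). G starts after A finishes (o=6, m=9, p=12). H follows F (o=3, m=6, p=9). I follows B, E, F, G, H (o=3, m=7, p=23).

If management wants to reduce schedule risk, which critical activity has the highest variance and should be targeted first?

I

te_A = (8 + 4·12 + 22)/6 = 78/6 = 13; σ²_A = ((22−8)/6)² = 5.444
te_B = (8 + 4·9 + 22)/6 = 66/6 = 11; σ²_B = ((22−8)/6)² = 5.444
te_C = (10 + 4·12 + 14)/6 = 72/6 = 12; σ²_C = ((14−10)/6)² = 0.444
te_D = (1 + 4·2 + 3)/6 = 12/6 = 2; σ²_D = ((3−1)/6)² = 0.111
te_E = (7 + 4·8 + 15)/6 = 54/6 = 9; σ²_E = ((15−7)/6)² = 1.778
te_F = (1 + 4·2 + 3)/6 = 12/6 = 2; σ²_F = ((3−1)/6)² = 0.111
te_G = (6 + 4·9 + 12)/6 = 54/6 = 9; σ²_G = ((12−6)/6)² = 1.000
te_H = (3 + 4·6 + 9)/6 = 36/6 = 6; σ²_H = ((9−3)/6)² = 1.000
te_I = (3 + 4·7 + 23)/6 = 54/6 = 9; σ²_I = ((23−3)/6)² = 11.111

Forward pass:
ES_A = 0; EF_A = 13
ES_B = 0; EF_B = 11
ES_C = 13; EF_C = 13+12 = 25
ES_D = max(EF_A=13, EF_B=11) = 13; EF_D = 13+2 = 15
ES_E = max(EF_C=25, EF_D=15) = 25; EF_E = 25+9 = 34
ES_F = max(EF_A=13, EF_C=25) = 25; EF_F = 25+2 = 27
ES_G = 13; EF_G = 13+9 = 22
ES_H = 27; EF_H = 27+6 = 33
ES_I = max(EF_B=11, EF_E=34, EF_F=27, EF_G=22, EF_H=33) = 34; EF_I = 34+9 = 43
Expected project duration μ = 43 days. Critical path: A → C → E → I.

Variances on critical path: σ²_A=5.444, σ²_C=0.444, σ²_E=1.778, σ²_I=11.111.
Largest is σ²_I = 11.111.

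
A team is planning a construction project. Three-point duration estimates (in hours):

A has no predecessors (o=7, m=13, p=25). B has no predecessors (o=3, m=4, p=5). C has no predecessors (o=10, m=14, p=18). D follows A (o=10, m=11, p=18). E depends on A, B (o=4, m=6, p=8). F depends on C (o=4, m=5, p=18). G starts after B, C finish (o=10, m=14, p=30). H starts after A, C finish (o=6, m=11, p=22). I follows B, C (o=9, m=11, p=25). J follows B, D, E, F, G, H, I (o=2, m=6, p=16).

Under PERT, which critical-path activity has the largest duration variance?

G

te_A = (7 + 4·13 + 25)/6 = 84/6 = 14; σ²_A = ((25−7)/6)² = 9.000
te_B = (3 + 4·4 + 5)/6 = 24/6 = 4; σ²_B = ((5−3)/6)² = 0.111
te_C = (10 + 4·14 + 18)/6 = 84/6 = 14; σ²_C = ((18−10)/6)² = 1.778
te_D = (10 + 4·11 + 18)/6 = 72/6 = 12; σ²_D = ((18−10)/6)² = 1.778
te_E = (4 + 4·6 + 8)/6 = 36/6 = 6; σ²_E = ((8−4)/6)² = 0.444
te_F = (4 + 4·5 + 18)/6 = 42/6 = 7; σ²_F = ((18−4)/6)² = 5.444
te_G = (10 + 4·14 + 30)/6 = 96/6 = 16; σ²_G = ((30−10)/6)² = 11.111
te_H = (6 + 4·11 + 22)/6 = 72/6 = 12; σ²_H = ((22−6)/6)² = 7.111
te_I = (9 + 4·11 + 25)/6 = 78/6 = 13; σ²_I = ((25−9)/6)² = 7.111
te_J = (2 + 4·6 + 16)/6 = 42/6 = 7; σ²_J = ((16−2)/6)² = 5.444

Forward pass:
ES_A = 0; EF_A = 14
ES_B = 0; EF_B = 4
ES_C = 0; EF_C = 14
ES_D = 14; EF_D = 14+12 = 26
ES_E = max(EF_A=14, EF_B=4) = 14; EF_E = 14+6 = 20
ES_F = 14; EF_F = 14+7 = 21
ES_G = max(EF_B=4, EF_C=14) = 14; EF_G = 14+16 = 30
ES_H = max(EF_A=14, EF_C=14) = 14; EF_H = 14+12 = 26
ES_I = max(EF_B=4, EF_C=14) = 14; EF_I = 14+13 = 27
ES_J = max(EF_B=4, EF_D=26, EF_E=20, EF_F=21, EF_G=30, EF_H=26, EF_I=27) = 30; EF_J = 30+7 = 37
Expected project duration μ = 37 hours. Critical path: C → G → J.

Variances on critical path: σ²_C=1.778, σ²_G=11.111, σ²_J=5.444.
Largest is σ²_G = 11.111.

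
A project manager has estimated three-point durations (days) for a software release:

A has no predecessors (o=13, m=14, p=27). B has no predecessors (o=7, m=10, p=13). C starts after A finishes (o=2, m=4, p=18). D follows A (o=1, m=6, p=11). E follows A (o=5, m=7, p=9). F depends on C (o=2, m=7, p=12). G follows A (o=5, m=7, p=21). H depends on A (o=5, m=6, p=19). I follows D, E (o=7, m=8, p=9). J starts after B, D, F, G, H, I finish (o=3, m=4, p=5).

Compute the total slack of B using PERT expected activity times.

21 days

te_A = (13 + 4·14 + 27)/6 = 96/6 = 16
te_B = (7 + 4·10 + 13)/6 = 60/6 = 10
te_C = (2 + 4·4 + 18)/6 = 36/6 = 6
te_D = (1 + 4·6 + 11)/6 = 36/6 = 6
te_E = (5 + 4·7 + 9)/6 = 42/6 = 7
te_F = (2 + 4·7 + 12)/6 = 42/6 = 7
te_G = (5 + 4·7 + 21)/6 = 54/6 = 9
te_H = (5 + 4·6 + 19)/6 = 48/6 = 8
te_I = (7 + 4·8 + 9)/6 = 48/6 = 8
te_J = (3 + 4·4 + 5)/6 = 24/6 = 4

Forward pass:
ES_A = 0; EF_A = 16
ES_B = 0; EF_B = 10
ES_C = 16; EF_C = 16+6 = 22
ES_D = 16; EF_D = 16+6 = 22
ES_E = 16; EF_E = 16+7 = 23
ES_F = 22; EF_F = 22+7 = 29
ES_G = 16; EF_G = 16+9 = 25
ES_H = 16; EF_H = 16+8 = 24
ES_I = max(EF_D=22, EF_E=23) = 23; EF_I = 23+8 = 31
ES_J = max(EF_B=10, EF_D=22, EF_F=29, EF_G=25, EF_H=24, EF_I=31) = 31; EF_J = 31+4 = 35
Expected project duration μ = 35 days. Critical path: A → E → I → J.

Backward pass:
LF_J = 35; LS_J = 35−4 = 31
LF_I = LS_J = 31; LS_I = 31−8 = 23
LF_H = LS_J = 31; LS_H = 31−8 = 23
LF_G = LS_J = 31; LS_G = 31−9 = 22
LF_F = LS_J = 31; LS_F = 31−7 = 24
LF_E = LS_I = 23; LS_E = 23−7 = 16
LF_D = min(LS_I=23, LS_J=31) = 23; LS_D = 23−6 = 17
LF_C = LS_F = 24; LS_C = 24−6 = 18
LF_B = LS_J = 31; LS_B = 31−10 = 21
LF_A = min(LS_C=18, LS_D=17, LS_E=16, LS_G=22, LS_H=23) = 16; LS_A = 16−16 = 0
Slack_B = LS_B − ES_B = 21 − 0 = 21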